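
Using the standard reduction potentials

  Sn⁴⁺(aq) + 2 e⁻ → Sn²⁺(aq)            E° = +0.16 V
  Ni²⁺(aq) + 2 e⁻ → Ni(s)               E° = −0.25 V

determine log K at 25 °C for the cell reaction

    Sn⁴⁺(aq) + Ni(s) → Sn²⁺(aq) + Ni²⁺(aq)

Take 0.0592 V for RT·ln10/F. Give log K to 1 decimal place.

The Sn⁴⁺/Sn²⁺ couple is reduced (cathode); E°cell = +0.16 − (−0.25) = +0.41 V with n = 2.
At equilibrium E = 0, so log K = nE°cell / 0.0592 = (2)(+0.41) / 0.0592 = 13.9.

log K = 13.9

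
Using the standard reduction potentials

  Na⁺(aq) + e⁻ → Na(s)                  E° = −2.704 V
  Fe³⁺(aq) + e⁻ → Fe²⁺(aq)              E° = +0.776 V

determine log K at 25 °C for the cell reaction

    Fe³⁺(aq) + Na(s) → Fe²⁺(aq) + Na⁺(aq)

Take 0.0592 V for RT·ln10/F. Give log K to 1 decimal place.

log K = 58.8

The Fe³⁺/Fe²⁺ couple is reduced (cathode); E°cell = +0.776 − (−2.704) = +3.480 V with n = 1.
At equilibrium E = 0, so log K = nE°cell / 0.0592 = (1)(+3.480) / 0.0592 = 58.8.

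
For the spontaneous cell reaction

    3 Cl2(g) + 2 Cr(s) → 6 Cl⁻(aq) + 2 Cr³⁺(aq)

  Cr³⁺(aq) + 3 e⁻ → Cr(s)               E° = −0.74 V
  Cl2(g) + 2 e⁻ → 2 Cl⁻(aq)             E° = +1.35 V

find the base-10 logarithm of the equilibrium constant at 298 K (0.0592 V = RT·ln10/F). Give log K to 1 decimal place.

The Cl₂/Cl⁻ couple is reduced (cathode); E°cell = +1.35 − (−0.74) = +2.09 V with n = 6.
At equilibrium E = 0, so log K = nE°cell / 0.0592 = (6)(+2.09) / 0.0592 = 211.8.

log K = 211.8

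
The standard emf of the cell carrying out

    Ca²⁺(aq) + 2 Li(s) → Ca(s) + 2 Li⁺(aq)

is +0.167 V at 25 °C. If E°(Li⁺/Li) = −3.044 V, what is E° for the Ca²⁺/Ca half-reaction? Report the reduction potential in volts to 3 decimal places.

In the reaction as written the Ca²⁺/Ca couple is reduced (cathode) and Li⁺/Li is oxidized (anode), so E°cell = E°(Ca²⁺/Ca) − E°(Li⁺/Li).
E°(Ca²⁺/Ca) = E°cell + E°(anode) = +0.167 + (−3.044) = −2.877 V.

−2.877 V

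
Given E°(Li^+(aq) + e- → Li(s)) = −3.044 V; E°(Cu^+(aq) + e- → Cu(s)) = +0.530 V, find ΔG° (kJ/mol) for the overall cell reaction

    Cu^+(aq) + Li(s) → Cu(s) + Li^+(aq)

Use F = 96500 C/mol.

In the reaction as written Cu^+(aq) is reduced, so the Cu⁺/Cu couple is the cathode and Li⁺/Li is the anode.
E°cell = +0.530 − (−3.044) = +3.574 V; balancing electrons gives n = 1.
ΔG° = −nFE°cell = −(1)(96500)(+3.574) J/mol = −345 kJ/mol.

−345 kJ/mol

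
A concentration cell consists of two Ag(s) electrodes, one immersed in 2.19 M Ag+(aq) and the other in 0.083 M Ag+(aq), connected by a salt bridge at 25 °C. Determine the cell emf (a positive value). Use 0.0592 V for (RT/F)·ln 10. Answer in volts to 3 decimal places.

0.084 V

For a concentration cell E°cell = 0, since both electrodes use the same couple.
The compartment with the higher Ag+(aq) concentration (2.19 M) acts as the cathode; ions are reduced there and produced at the dilute (0.083 M) anode.
With n = 1, Ecell = −(0.0592/1)·log([dilute]/[conc]) = −(0.0592/1)·log(0.083/2.19) = +0.084 V.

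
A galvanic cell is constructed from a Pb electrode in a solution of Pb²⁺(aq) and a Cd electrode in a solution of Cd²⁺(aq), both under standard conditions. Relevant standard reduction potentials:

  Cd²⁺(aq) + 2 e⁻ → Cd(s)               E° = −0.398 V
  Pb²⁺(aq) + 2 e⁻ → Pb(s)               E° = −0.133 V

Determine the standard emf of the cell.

+0.265 V

Of the two couples in this cell, the one with the more positive reduction potential is reduced at the cathode: here that is Pb²⁺/Pb (−0.133 V); Cd²⁺/Cd (−0.398 V) is the anode.
E°cell = E°(cathode) − E°(anode) = −0.133 − (−0.398) = +0.265 V.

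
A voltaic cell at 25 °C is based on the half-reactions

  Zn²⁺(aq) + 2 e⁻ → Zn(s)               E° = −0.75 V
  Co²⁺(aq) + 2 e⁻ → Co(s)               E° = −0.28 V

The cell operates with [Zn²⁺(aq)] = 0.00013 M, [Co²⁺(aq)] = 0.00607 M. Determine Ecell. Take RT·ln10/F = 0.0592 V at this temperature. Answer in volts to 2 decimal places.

+0.52 V

Co²⁺/Co is reduced (cathode, E° = −0.28 V) and Zn²⁺/Zn is oxidized (anode).
The standard potential is −0.28 − (−0.75) = +0.47 V and the balanced reaction transfers n = 2 electrons.
Balancing gives Co²⁺(aq) + Zn(s) → Co(s) + Zn²⁺(aq); hence Q = [Zn²⁺(aq)] / [Co²⁺(aq)] = 0.0214 (log Q = −1.669).
By the Nernst equation, E = +0.47 − (0.0592/2)·(−1.669) = +0.52 V.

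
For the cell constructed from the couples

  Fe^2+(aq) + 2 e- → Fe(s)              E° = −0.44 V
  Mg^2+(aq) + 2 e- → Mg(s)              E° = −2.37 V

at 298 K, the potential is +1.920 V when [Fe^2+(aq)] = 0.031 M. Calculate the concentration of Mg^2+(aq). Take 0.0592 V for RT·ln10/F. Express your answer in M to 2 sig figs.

Fe²⁺/Fe is the cathode (higher E°); E°cell = −0.44 − (−2.37) = +1.93 V with n = 2.
Rearranging E = E° − (0.0592/n)·log Q gives log Q = 2(+1.93 − (+1.920))/0.0592 = 0.338.
The balanced reaction is Fe^2+(aq) + Mg(s) → Fe(s) + Mg^2+(aq), so Q = [Mg^2+(aq)] / [Fe^2+(aq)].
Solving for the unknown gives log [Mg^2+(aq)] = −1.171, so [Mg^2+(aq)] ≈ 0.067 M.

0.067 M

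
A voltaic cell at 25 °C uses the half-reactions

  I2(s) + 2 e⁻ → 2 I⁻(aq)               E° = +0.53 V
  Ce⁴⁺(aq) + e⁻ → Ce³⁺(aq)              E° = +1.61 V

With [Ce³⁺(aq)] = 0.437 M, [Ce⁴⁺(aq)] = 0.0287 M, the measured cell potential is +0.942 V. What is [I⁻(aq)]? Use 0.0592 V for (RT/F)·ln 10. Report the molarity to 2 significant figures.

0.071 M

With Ce⁴⁺/Ce³⁺ at the cathode and I₂/I⁻ at the anode, E°cell = +1.61 − (+0.53) = +1.08 V (n = 2).
From the Nernst equation, log Q = n(E° − E)/0.0592 = 2·(+1.08 − (+0.942))/0.0592 = 4.662.
For 2 Ce⁴⁺(aq) + 2 I⁻(aq) → 2 Ce³⁺(aq) + I2(s), the reaction quotient is Q = [Ce³⁺(aq)]^2 / ([Ce⁴⁺(aq)]^2·[I⁻(aq)]^2).
Solving for the unknown gives log [I⁻(aq)] = −1.148, so [I⁻(aq)] ≈ 0.071 M.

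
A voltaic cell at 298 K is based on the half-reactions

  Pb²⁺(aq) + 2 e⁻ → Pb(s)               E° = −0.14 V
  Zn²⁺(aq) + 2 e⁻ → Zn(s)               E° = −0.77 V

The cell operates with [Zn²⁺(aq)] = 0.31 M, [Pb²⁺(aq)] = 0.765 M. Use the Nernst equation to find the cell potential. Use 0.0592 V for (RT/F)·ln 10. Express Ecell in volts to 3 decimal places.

+0.642 V

The Pb²⁺/Pb couple has the more positive E°, so it is the cathode; Zn²⁺/Zn is the anode.
E°cell = E°cat − E°an = −0.14 − (−0.77) = +0.63 V; n = 2.
The balanced reaction is Pb²⁺(aq) + Zn(s) → Pb(s) + Zn²⁺(aq), so Q = [Zn²⁺(aq)] / [Pb²⁺(aq)] = 0.405 and log Q = −0.392.
Applying E = E° − (RT ln10/nF)·log Q gives +0.63 − (0.0592/2)(−0.392) = +0.642 V.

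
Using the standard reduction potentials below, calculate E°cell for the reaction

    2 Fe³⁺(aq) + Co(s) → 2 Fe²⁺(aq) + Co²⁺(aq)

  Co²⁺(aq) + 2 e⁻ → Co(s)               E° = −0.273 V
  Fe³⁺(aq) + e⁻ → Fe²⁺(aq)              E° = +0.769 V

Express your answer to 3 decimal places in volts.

+1.042 V

In the reaction as written, Fe³⁺(aq) is reduced (cathode) and Co²⁺(aq) is produced by oxidation at the anode.
E°cell = E°(cathode) − E°(anode) = +0.769 − (−0.273) = +1.042 V.
The positive value indicates the reaction is spontaneous as written.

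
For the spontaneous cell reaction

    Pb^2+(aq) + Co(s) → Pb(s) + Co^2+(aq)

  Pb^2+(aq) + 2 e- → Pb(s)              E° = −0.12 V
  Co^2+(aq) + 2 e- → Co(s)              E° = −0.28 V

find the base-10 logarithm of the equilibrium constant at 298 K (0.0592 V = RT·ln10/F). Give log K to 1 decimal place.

The Pb²⁺/Pb couple is reduced (cathode); E°cell = −0.12 − (−0.28) = +0.16 V with n = 2.
At equilibrium E = 0, so log K = nE°cell / 0.0592 = (2)(+0.16) / 0.0592 = 5.4.

log K = 5.4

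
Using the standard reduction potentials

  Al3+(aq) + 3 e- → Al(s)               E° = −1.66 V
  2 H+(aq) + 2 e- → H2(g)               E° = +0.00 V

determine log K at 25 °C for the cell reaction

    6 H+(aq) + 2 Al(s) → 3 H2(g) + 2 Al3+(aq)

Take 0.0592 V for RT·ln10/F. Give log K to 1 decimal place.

log K = 168.2

The 2H⁺/H₂ couple is reduced (cathode); E°cell = +0.00 − (−1.66) = +1.66 V with n = 6.
At equilibrium E = 0, so log K = nE°cell / 0.0592 = (6)(+1.66) / 0.0592 = 168.2.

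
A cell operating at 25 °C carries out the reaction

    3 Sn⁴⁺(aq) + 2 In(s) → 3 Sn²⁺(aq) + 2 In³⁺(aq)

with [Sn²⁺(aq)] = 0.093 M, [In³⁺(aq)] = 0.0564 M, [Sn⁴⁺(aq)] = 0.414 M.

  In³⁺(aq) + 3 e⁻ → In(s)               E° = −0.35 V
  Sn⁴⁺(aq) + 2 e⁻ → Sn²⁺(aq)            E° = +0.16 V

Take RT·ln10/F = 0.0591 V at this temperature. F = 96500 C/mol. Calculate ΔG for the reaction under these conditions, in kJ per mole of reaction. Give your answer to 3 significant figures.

E°cell = +0.16 − (−0.35) = +0.51 V; the balanced reaction transfers n = 6 electrons.
The reaction quotient is ([Sn²⁺(aq)]^3·[In³⁺(aq)]^2) / [Sn⁴⁺(aq)]^3 = 3.61×10^−5; by Nernst, E = +0.51 − (0.0591/6)(−4.443) = +0.5538 V.
Then ΔG = −nFE = −6 × 96500 × +0.5538 J/mol = −321 kJ/mol.

−321 kJ/mol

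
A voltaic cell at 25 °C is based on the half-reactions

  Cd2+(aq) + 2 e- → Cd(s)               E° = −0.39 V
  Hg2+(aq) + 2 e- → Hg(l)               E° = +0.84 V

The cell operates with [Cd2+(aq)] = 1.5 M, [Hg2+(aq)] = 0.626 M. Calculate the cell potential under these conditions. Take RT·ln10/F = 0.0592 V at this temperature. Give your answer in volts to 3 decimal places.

+1.219 V

The Hg²⁺/Hg couple has the more positive E°, so it is the cathode; Cd²⁺/Cd is the anode.
The standard potential is +0.84 − (−0.39) = +1.23 V and the balanced reaction transfers n = 2 electrons.
For the overall reaction Hg2+(aq) + Cd(s) → Hg(l) + Cd2+(aq), Q = [Cd2+(aq)] / [Hg2+(aq)] = 2.4, giving log Q = 0.380.
By the Nernst equation, E = +1.23 − (0.0592/2)·(0.380) = +1.219 V.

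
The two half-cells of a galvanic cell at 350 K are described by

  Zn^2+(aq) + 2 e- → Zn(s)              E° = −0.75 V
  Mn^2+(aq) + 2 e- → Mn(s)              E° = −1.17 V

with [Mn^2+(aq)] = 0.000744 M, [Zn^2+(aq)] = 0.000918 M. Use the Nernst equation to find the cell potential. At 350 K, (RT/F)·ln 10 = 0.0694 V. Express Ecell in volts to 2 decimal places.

+0.42 V

Since E°(Zn²⁺/Zn) > E°(Mn²⁺/Mn), Zn²⁺/Zn serves as the cathode.
E°cell = E°cat − E°an = −0.75 − (−1.17) = +0.42 V; n = 2.
Balancing gives Zn^2+(aq) + Mn(s) → Zn(s) + Mn^2+(aq); hence Q = [Mn^2+(aq)] / [Zn^2+(aq)] = 0.81 (log Q = −0.091).
Applying E = E° − (RT ln10/nF)·log Q gives +0.42 − (0.0694/2)(−0.091) = +0.42 V.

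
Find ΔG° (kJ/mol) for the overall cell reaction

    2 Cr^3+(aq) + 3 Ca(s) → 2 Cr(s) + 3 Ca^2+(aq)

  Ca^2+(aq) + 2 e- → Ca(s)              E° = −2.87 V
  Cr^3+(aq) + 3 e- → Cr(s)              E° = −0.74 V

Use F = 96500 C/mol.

In the reaction as written Cr^3+(aq) is reduced, so the Cr³⁺/Cr couple is the cathode and Ca²⁺/Ca is the anode.
E°cell = −0.74 − (−2.87) = +2.13 V; balancing electrons gives n = 6.
ΔG° = −nFE°cell = −(6)(96500)(+2.13) J/mol = −1233 kJ/mol.

−1233 kJ/mol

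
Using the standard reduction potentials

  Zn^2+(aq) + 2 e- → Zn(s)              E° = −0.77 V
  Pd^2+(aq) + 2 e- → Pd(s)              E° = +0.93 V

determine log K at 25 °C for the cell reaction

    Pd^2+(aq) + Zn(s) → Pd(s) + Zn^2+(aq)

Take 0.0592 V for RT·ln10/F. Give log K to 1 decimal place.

The Pd²⁺/Pd couple is reduced (cathode); E°cell = +0.93 − (−0.77) = +1.70 V with n = 2.
At equilibrium E = 0, so log K = nE°cell / 0.0592 = (2)(+1.70) / 0.0592 = 57.4.

log K = 57.4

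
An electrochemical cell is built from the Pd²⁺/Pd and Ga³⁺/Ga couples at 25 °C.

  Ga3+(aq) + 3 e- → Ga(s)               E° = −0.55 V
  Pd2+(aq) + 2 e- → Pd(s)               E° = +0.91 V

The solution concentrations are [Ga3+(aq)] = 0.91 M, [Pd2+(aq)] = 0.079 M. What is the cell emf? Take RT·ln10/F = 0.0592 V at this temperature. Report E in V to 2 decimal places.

Pd²⁺/Pd is reduced (cathode, E° = +0.91 V) and Ga³⁺/Ga is oxidized (anode).
E°cell = +0.91 − (−0.55) = +1.46 V, with n = 6 electrons transferred.
Balancing gives 3 Pd2+(aq) + 2 Ga(s) → 3 Pd(s) + 2 Ga3+(aq); hence Q = [Ga3+(aq)]^2 / [Pd2+(aq)]^3 = 1.68×10^3 (log Q = 3.225).
Applying E = E° − (RT ln10/nF)·log Q gives +1.46 − (0.0592/6)(3.225) = +1.43 V.

+1.43 V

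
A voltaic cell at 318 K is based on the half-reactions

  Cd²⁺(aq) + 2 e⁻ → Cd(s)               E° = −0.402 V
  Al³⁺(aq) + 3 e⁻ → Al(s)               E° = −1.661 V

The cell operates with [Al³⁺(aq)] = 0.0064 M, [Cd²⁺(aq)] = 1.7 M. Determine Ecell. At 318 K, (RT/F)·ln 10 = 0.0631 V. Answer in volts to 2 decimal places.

+1.31 V

Cd²⁺/Cd is reduced (cathode, E° = −0.402 V) and Al³⁺/Al is oxidized (anode).
E°cell = −0.402 − (−1.661) = +1.259 V, with n = 6 electrons transferred.
For the overall reaction 3 Cd²⁺(aq) + 2 Al(s) → 3 Cd(s) + 2 Al³⁺(aq), Q = [Al³⁺(aq)]^2 / [Cd²⁺(aq)]^3 = 8.34×10^−6, giving log Q = −5.079.
E = E° − (0.0631/n)·log Q = +1.259 − (0.0631/6)(−5.079) = +1.31 V.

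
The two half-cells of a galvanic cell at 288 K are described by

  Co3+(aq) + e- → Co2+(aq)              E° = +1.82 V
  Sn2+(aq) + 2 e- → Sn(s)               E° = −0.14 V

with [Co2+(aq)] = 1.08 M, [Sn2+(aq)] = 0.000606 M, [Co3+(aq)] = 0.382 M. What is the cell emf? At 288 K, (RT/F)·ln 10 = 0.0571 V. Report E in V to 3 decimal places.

Co³⁺/Co²⁺ is reduced (cathode, E° = +1.82 V) and Sn²⁺/Sn is oxidized (anode).
E°cell = +1.82 − (−0.14) = +1.96 V, with n = 2 electrons transferred.
The balanced reaction is 2 Co3+(aq) + Sn(s) → 2 Co2+(aq) + Sn2+(aq), so Q = ([Co2+(aq)]^2·[Sn2+(aq)]) / [Co3+(aq)]^2 = 0.00484 and log Q = −2.315.
By the Nernst equation, E = +1.96 − (0.0571/2)·(−2.315) = +2.026 V.

+2.026 V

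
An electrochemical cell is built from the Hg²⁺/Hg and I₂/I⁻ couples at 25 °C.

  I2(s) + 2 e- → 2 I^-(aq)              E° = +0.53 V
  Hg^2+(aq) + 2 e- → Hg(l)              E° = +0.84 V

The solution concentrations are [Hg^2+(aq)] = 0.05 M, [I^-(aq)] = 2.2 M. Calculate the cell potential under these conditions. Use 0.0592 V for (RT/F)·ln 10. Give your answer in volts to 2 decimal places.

+0.29 V

Hg²⁺/Hg is reduced (cathode, E° = +0.84 V) and I₂/I⁻ is oxidized (anode).
E°cell = +0.84 − (+0.53) = +0.31 V, with n = 2 electrons transferred.
The balanced reaction is Hg^2+(aq) + 2 I^-(aq) → Hg(l) + I2(s), so Q = 1 / ([Hg^2+(aq)]·[I^-(aq)]^2) = 4.13 and log Q = 0.616.
Applying E = E° − (RT ln10/nF)·log Q gives +0.31 − (0.0592/2)(0.616) = +0.29 V.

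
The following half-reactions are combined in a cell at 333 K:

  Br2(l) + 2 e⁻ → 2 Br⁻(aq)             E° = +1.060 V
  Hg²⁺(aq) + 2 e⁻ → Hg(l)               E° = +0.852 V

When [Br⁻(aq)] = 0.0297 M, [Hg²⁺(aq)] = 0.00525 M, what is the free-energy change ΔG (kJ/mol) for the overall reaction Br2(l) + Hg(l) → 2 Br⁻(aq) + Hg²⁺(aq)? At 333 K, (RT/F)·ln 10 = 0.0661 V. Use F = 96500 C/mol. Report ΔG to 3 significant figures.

The standard cell potential is +1.060 − (+0.852) = +0.208 V, with n = 2 electrons in the balanced equation.
Here Q = [Br⁻(aq)]^2·[Hg²⁺(aq)] = 4.63×10^−6 (log Q = −5.334), giving E = +0.208 − (0.0661/2)·(−5.334) = +0.3843 V.
Finally ΔG = −nFE = −(2)(96500 C/mol)(+0.3843 V) = −74.2 kJ/mol.

−74.2 kJ/mol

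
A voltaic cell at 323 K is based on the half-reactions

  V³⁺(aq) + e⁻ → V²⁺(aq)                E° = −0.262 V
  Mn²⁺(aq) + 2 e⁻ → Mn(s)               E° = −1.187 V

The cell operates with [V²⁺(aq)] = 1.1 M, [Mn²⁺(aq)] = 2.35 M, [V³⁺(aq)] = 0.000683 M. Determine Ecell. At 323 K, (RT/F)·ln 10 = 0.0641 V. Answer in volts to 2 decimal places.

+0.71 V

Since E°(V³⁺/V²⁺) > E°(Mn²⁺/Mn), V³⁺/V²⁺ serves as the cathode.
E°cell = E°cat − E°an = −0.262 − (−1.187) = +0.925 V; n = 2.
For the overall reaction 2 V³⁺(aq) + Mn(s) → 2 V²⁺(aq) + Mn²⁺(aq), Q = ([V²⁺(aq)]^2·[Mn²⁺(aq)]) / [V³⁺(aq)]^2 = 6.1×10^6, giving log Q = 6.785.
By the Nernst equation, E = +0.925 − (0.0641/2)·(6.785) = +0.71 V.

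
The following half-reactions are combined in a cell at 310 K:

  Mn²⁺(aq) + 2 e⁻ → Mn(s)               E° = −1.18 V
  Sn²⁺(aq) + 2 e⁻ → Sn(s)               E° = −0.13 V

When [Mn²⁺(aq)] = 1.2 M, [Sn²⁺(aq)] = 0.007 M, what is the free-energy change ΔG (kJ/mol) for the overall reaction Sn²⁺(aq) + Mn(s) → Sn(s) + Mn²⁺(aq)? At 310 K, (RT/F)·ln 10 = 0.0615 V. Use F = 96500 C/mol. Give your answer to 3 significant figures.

−189 kJ/mol

The standard cell potential is −0.13 − (−1.18) = +1.05 V, with n = 2 electrons in the balanced equation.
The reaction quotient is [Mn²⁺(aq)] / [Sn²⁺(aq)] = 171; by Nernst, E = +1.05 − (0.0615/2)(2.234) = +0.9813 V.
ΔG = −nFE = −(2)(96500)(+0.9813) J/mol = −189 kJ/mol.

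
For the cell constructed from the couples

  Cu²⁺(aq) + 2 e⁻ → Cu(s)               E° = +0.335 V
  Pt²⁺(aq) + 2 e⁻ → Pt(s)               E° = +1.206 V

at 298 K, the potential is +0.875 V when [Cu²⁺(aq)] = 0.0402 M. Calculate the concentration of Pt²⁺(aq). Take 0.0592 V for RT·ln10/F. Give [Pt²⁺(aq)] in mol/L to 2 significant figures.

0.055 M

The Pt²⁺/Pt couple has the larger reduction potential, so it is the cathode: E°cell = +1.206 − (+0.335) = +0.871 V and n = 2.
Rearranging E = E° − (0.0592/n)·log Q gives log Q = 2(+0.871 − (+0.875))/0.0592 = −0.135.
Balancing electrons gives Pt²⁺(aq) + Cu(s) → Pt(s) + Cu²⁺(aq); thus Q = [Cu²⁺(aq)] / [Pt²⁺(aq)].
Isolating [Pt²⁺(aq)] in Q = 10^{−0.135} yields log [Pt²⁺(aq)] = −1.261, i.e. 0.055 M.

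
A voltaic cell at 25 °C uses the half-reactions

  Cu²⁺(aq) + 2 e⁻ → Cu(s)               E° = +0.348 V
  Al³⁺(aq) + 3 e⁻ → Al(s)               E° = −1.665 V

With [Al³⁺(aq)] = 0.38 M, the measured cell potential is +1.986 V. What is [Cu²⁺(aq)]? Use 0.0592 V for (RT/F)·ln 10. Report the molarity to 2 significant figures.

0.064 M

Cu²⁺/Cu is the cathode (higher E°); E°cell = +0.348 − (−1.665) = +2.013 V with n = 6.
Since E = E° − (0.0592/n)·log Q, log Q = n(E° − E)/0.0592 = 2.736.
Balancing electrons gives 3 Cu²⁺(aq) + 2 Al(s) → 3 Cu(s) + 2 Al³⁺(aq); thus Q = [Al³⁺(aq)]^2 / [Cu²⁺(aq)]^3.
Substituting the known concentrations and solving, log [Cu²⁺(aq)] = −1.192 and [Cu²⁺(aq)] = 0.064 M.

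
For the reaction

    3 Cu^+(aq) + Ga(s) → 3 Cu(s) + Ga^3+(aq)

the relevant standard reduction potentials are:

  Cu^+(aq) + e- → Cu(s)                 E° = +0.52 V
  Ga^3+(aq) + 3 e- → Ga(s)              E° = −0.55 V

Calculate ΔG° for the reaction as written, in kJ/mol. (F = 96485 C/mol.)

−310 kJ/mol

In the reaction as written Cu^+(aq) is reduced, so the Cu⁺/Cu couple is the cathode and Ga³⁺/Ga is the anode.
E°cell = +0.52 − (−0.55) = +1.07 V; balancing electrons gives n = 3.
ΔG° = −nFE°cell = −(3)(96485)(+1.07) J/mol = −310 kJ/mol.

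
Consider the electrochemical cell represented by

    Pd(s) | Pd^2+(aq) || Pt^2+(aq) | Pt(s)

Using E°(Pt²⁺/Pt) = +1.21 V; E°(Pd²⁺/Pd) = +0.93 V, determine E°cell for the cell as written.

By convention the left-hand electrode in cell notation is the anode (oxidation) and the right-hand electrode is the cathode (reduction).
E°cell = E°(right) − E°(left) = +1.21 − (+0.93) = +0.28 V.

+0.28 V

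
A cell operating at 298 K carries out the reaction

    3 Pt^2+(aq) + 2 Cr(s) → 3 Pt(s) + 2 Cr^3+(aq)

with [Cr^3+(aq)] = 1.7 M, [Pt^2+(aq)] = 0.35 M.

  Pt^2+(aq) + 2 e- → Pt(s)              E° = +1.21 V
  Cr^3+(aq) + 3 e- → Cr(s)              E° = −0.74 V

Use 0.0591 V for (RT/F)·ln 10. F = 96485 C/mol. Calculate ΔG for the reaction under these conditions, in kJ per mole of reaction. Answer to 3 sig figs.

−1120 kJ/mol

E°cell = +1.21 − (−0.74) = +1.95 V; the balanced reaction transfers n = 6 electrons.
Q = [Cr^3+(aq)]^2 / [Pt^2+(aq)]^3 = 67.4, so log Q = 1.829 and E = +1.95 − (0.0591/6)(1.829) = +1.9320 V.
Finally ΔG = −nFE = −(6)(96485 C/mol)(+1.9320 V) = −1120 kJ/mol.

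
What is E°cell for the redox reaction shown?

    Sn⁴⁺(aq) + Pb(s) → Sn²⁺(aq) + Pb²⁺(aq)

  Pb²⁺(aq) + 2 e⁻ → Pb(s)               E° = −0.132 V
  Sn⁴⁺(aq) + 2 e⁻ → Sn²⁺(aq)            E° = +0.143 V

Sn⁴⁺(aq) gains electrons, so the Sn⁴⁺/Sn²⁺ couple is the cathode; the Pb²⁺/Pb couple is the anode.
E°cell = E°(cathode) − E°(anode) = +0.143 − (−0.132) = +0.275 V.
The positive value indicates the reaction is spontaneous as written.

+0.275 V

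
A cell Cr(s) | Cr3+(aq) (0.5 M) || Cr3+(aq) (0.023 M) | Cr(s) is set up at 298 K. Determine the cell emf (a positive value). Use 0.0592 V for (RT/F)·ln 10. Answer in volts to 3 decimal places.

For a concentration cell E°cell = 0, since both electrodes use the same couple.
The compartment with the higher Cr3+(aq) concentration (0.5 M) acts as the cathode; ions are reduced there and produced at the dilute (0.023 M) anode.
With n = 3, Ecell = −(0.0592/3)·log([dilute]/[conc]) = −(0.0592/3)·log(0.023/0.5) = +0.026 V.

0.026 V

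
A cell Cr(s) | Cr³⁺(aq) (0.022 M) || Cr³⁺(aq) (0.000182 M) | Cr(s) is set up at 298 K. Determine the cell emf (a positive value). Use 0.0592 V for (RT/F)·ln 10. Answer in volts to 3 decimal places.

For a concentration cell E°cell = 0, since both electrodes use the same couple.
The compartment with the higher Cr³⁺(aq) concentration (0.022 M) acts as the cathode; ions are reduced there and produced at the dilute (0.000182 M) anode.
With n = 3, Ecell = −(0.0592/3)·log([dilute]/[conc]) = −(0.0592/3)·log(0.000182/0.022) = +0.041 V.

0.041 V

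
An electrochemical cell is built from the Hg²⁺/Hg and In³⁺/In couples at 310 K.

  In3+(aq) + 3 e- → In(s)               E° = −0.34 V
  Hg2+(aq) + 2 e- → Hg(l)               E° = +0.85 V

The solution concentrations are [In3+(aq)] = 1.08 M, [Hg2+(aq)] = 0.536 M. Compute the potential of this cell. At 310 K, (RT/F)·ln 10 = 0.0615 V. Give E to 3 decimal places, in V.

+1.181 V

The Hg²⁺/Hg couple has the more positive E°, so it is the cathode; In³⁺/In is the anode.
E°cell = +0.85 − (−0.34) = +1.19 V, with n = 6 electrons transferred.
Balancing gives 3 Hg2+(aq) + 2 In(s) → 3 Hg(l) + 2 In3+(aq); hence Q = [In3+(aq)]^2 / [Hg2+(aq)]^3 = 7.57 (log Q = 0.879).
E = E° − (0.0615/n)·log Q = +1.19 − (0.0615/6)(0.879) = +1.181 V.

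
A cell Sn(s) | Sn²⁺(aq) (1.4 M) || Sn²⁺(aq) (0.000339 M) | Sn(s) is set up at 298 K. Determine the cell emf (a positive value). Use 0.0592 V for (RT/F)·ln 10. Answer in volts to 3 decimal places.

0.107 V

For a concentration cell E°cell = 0, since both electrodes use the same couple.
The compartment with the higher Sn²⁺(aq) concentration (1.4 M) acts as the cathode; ions are reduced there and produced at the dilute (0.000339 M) anode.
With n = 2, Ecell = −(0.0592/2)·log([dilute]/[conc]) = −(0.0592/2)·log(0.000339/1.4) = +0.107 V.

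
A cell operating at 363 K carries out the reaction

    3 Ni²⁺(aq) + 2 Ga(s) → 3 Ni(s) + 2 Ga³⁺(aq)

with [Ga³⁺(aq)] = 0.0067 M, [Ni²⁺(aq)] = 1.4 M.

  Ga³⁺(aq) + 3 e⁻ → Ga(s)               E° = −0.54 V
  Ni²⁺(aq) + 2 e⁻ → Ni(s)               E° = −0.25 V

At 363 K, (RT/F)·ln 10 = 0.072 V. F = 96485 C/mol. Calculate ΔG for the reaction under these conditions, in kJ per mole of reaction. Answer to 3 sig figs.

The standard cell potential is −0.25 − (−0.54) = +0.29 V, with n = 6 electrons in the balanced equation.
The reaction quotient is [Ga³⁺(aq)]^2 / [Ni²⁺(aq)]^3 = 1.64×10^−5; by Nernst, E = +0.29 − (0.072/6)(−4.786) = +0.3474 V.
ΔG = −nFE = −(6)(96485)(+0.3474) J/mol = −201 kJ/mol.

−201 kJ/mol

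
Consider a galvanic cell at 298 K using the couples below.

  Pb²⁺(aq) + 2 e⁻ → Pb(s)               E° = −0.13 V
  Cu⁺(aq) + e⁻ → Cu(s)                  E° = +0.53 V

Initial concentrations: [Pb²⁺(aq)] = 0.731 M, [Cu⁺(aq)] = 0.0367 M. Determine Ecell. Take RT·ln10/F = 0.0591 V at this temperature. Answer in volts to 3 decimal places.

The Cu⁺/Cu couple has the more positive E°, so it is the cathode; Pb²⁺/Pb is the anode.
E°cell = +0.53 − (−0.13) = +0.66 V, with n = 2 electrons transferred.
Balancing gives 2 Cu⁺(aq) + Pb(s) → 2 Cu(s) + Pb²⁺(aq); hence Q = [Pb²⁺(aq)] / [Cu⁺(aq)]^2 = 543 (log Q = 2.735).
E = E° − (0.0591/n)·log Q = +0.66 − (0.0591/2)(2.735) = +0.579 V.

+0.579 V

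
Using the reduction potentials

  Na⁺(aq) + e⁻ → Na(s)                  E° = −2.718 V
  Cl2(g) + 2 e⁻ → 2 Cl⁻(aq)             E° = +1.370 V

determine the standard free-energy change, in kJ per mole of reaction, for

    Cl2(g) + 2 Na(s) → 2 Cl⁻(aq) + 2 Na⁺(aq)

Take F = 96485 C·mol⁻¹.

−789 kJ/mol

In the reaction as written Cl2(g) is reduced, so the Cl₂/Cl⁻ couple is the cathode and Na⁺/Na is the anode.
E°cell = +1.370 − (−2.718) = +4.088 V; balancing electrons gives n = 2.
ΔG° = −nFE°cell = −(2)(96485)(+4.088) J/mol = −789 kJ/mol.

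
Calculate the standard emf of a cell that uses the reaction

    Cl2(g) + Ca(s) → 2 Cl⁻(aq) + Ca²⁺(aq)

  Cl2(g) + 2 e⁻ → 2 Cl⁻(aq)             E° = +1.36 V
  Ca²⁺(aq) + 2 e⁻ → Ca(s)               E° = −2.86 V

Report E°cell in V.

+4.22 V

Cl2(g) gains electrons, so the Cl₂/Cl⁻ couple is the cathode; the Ca²⁺/Ca couple is the anode.
E°cell = E°(cathode) − E°(anode) = +1.36 − (−2.86) = +4.22 V.
The positive value indicates the reaction is spontaneous as written.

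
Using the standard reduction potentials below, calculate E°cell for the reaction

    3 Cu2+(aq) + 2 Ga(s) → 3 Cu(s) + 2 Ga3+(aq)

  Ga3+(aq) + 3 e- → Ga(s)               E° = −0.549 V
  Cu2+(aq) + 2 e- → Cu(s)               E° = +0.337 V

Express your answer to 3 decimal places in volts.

+0.886 V

In the reaction as written, Cu2+(aq) is reduced (cathode) and Ga3+(aq) is produced by oxidation at the anode.
E°cell = E°(cathode) − E°(anode) = +0.337 − (−0.549) = +0.886 V.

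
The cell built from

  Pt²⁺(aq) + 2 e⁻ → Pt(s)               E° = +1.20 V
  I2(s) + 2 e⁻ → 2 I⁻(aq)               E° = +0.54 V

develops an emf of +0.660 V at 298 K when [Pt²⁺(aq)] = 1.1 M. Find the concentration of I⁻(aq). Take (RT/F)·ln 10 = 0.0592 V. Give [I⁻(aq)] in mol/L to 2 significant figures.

0.95 M

The Pt²⁺/Pt couple has the larger reduction potential, so it is the cathode: E°cell = +1.20 − (+0.54) = +0.66 V and n = 2.
From the Nernst equation, log Q = n(E° − E)/0.0592 = 2·(+0.66 − (+0.660))/0.0592 = 0.000.
For Pt²⁺(aq) + 2 I⁻(aq) → Pt(s) + I2(s), the reaction quotient is Q = 1 / ([Pt²⁺(aq)]·[I⁻(aq)]^2).
Isolating [I⁻(aq)] in Q = 10^{0.000} yields log [I⁻(aq)] = −0.021, i.e. 0.95 M.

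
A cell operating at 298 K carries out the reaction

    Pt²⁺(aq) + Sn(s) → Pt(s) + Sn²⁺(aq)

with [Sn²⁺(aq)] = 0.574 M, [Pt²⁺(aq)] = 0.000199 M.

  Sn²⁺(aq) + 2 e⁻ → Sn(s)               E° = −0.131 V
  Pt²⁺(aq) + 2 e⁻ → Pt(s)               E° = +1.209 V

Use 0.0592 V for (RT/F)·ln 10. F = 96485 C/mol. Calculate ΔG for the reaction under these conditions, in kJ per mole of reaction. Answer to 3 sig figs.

−239 kJ/mol

With Pt²⁺/Pt reduced at the cathode, E°cell = +1.209 − (−0.131) = +1.340 V and n = 2.
Q = [Sn²⁺(aq)] / [Pt²⁺(aq)] = 2.88×10^3, so log Q = 3.460 and E = +1.340 − (0.0592/2)(3.460) = +1.2376 V.
ΔG = −nFE = −(2)(96485)(+1.2376) J/mol = −239 kJ/mol.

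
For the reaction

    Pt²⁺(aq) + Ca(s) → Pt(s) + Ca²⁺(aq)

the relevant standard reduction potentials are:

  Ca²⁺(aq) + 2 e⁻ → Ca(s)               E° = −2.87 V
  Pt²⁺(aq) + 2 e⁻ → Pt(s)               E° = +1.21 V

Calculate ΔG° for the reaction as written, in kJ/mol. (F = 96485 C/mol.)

−787 kJ/mol

In the reaction as written Pt²⁺(aq) is reduced, so the Pt²⁺/Pt couple is the cathode and Ca²⁺/Ca is the anode.
E°cell = +1.21 − (−2.87) = +4.08 V; balancing electrons gives n = 2.
ΔG° = −nFE°cell = −(2)(96485)(+4.08) J/mol = −787 kJ/mol.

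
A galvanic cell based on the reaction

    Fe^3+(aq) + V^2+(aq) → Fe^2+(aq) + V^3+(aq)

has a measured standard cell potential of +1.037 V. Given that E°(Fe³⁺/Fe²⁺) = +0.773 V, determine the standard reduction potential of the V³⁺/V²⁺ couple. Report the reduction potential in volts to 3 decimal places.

−0.264 V

In the reaction as written the Fe³⁺/Fe²⁺ couple is reduced (cathode) and V³⁺/V²⁺ is oxidized (anode), so E°cell = E°(Fe³⁺/Fe²⁺) − E°(V³⁺/V²⁺).
E°(V³⁺/V²⁺) = E°(cathode) − E°cell = +0.773 − (+1.037) = −0.264 V.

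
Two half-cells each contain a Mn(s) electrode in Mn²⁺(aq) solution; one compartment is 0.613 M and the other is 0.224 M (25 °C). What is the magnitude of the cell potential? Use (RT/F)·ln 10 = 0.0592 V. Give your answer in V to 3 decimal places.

For a concentration cell E°cell = 0, since both electrodes use the same couple.
The compartment with the higher Mn²⁺(aq) concentration (0.613 M) acts as the cathode; ions are reduced there and produced at the dilute (0.224 M) anode.
With n = 2, Ecell = −(0.0592/2)·log([dilute]/[conc]) = −(0.0592/2)·log(0.224/0.613) = +0.013 V.

0.013 V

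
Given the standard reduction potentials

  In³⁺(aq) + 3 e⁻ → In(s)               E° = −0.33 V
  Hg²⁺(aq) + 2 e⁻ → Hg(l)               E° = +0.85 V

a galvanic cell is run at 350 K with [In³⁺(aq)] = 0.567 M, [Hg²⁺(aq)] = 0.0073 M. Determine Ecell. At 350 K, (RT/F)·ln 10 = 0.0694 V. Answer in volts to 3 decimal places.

+1.112 V

Hg²⁺/Hg is reduced (cathode, E° = +0.85 V) and In³⁺/In is oxidized (anode).
E°cell = +0.85 − (−0.33) = +1.18 V, with n = 6 electrons transferred.
Balancing gives 3 Hg²⁺(aq) + 2 In(s) → 3 Hg(l) + 2 In³⁺(aq); hence Q = [In³⁺(aq)]^2 / [Hg²⁺(aq)]^3 = 8.26×10^5 (log Q = 5.917).
Applying E = E° − (RT ln10/nF)·log Q gives +1.18 − (0.0694/6)(5.917) = +1.112 V.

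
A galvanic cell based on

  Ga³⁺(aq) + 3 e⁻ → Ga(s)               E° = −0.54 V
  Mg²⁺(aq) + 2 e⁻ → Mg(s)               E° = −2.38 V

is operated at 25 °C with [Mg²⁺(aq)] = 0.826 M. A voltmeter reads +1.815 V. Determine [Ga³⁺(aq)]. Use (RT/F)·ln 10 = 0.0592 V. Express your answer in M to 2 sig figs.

0.041 M

With Ga³⁺/Ga at the cathode and Mg²⁺/Mg at the anode, E°cell = −0.54 − (−2.38) = +1.84 V (n = 6).
Since E = E° − (0.0592/n)·log Q, log Q = n(E° − E)/0.0592 = 2.534.
The balanced reaction is 2 Ga³⁺(aq) + 3 Mg(s) → 2 Ga(s) + 3 Mg²⁺(aq), so Q = [Mg²⁺(aq)]^3 / [Ga³⁺(aq)]^2.
Substituting the known concentrations and solving, log [Ga³⁺(aq)] = −1.392 and [Ga³⁺(aq)] = 0.041 M.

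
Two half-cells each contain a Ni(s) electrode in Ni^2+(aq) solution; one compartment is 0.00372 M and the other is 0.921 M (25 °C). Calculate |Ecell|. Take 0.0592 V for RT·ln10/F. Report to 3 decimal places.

For a concentration cell E°cell = 0, since both electrodes use the same couple.
The compartment with the higher Ni^2+(aq) concentration (0.921 M) acts as the cathode; ions are reduced there and produced at the dilute (0.00372 M) anode.
With n = 2, Ecell = −(0.0592/2)·log([dilute]/[conc]) = −(0.0592/2)·log(0.00372/0.921) = +0.071 V.

0.071 V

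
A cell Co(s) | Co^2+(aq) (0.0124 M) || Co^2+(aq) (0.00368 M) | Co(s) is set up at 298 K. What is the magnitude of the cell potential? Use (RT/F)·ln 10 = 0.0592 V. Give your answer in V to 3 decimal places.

For a concentration cell E°cell = 0, since both electrodes use the same couple.
The compartment with the higher Co^2+(aq) concentration (0.0124 M) acts as the cathode; ions are reduced there and produced at the dilute (0.00368 M) anode.
With n = 2, Ecell = −(0.0592/2)·log([dilute]/[conc]) = −(0.0592/2)·log(0.00368/0.0124) = +0.016 V.

0.016 V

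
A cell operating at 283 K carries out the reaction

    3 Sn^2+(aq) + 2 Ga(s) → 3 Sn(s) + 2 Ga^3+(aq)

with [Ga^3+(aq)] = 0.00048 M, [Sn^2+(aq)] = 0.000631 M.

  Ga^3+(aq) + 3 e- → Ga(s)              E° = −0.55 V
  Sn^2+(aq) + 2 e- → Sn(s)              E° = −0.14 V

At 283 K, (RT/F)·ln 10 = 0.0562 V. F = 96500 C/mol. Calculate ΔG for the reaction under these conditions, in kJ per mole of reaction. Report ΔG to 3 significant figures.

−221 kJ/mol

The standard cell potential is −0.14 − (−0.55) = +0.41 V, with n = 6 electrons in the balanced equation.
Q = [Ga^3+(aq)]^2 / [Sn^2+(aq)]^3 = 917, so log Q = 2.962 and E = +0.41 − (0.0562/6)(2.962) = +0.3823 V.
Then ΔG = −nFE = −6 × 96500 × +0.3823 J/mol = −221 kJ/mol.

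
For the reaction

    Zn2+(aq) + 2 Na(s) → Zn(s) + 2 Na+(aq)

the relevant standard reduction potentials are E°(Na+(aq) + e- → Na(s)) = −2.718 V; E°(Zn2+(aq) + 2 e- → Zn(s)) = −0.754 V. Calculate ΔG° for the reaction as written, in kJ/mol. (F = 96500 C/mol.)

−379 kJ/mol

In the reaction as written Zn2+(aq) is reduced, so the Zn²⁺/Zn couple is the cathode and Na⁺/Na is the anode.
E°cell = −0.754 − (−2.718) = +1.964 V; balancing electrons gives n = 2.
ΔG° = −nFE°cell = −(2)(96500)(+1.964) J/mol = −379 kJ/mol.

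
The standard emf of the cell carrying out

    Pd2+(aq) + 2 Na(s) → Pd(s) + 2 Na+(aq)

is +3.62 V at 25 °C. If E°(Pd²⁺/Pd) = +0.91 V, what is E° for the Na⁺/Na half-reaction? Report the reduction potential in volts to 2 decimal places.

In the reaction as written the Pd²⁺/Pd couple is reduced (cathode) and Na⁺/Na is oxidized (anode), so E°cell = E°(Pd²⁺/Pd) − E°(Na⁺/Na).
E°(Na⁺/Na) = E°(cathode) − E°cell = +0.91 − (+3.62) = −2.71 V.

−2.71 V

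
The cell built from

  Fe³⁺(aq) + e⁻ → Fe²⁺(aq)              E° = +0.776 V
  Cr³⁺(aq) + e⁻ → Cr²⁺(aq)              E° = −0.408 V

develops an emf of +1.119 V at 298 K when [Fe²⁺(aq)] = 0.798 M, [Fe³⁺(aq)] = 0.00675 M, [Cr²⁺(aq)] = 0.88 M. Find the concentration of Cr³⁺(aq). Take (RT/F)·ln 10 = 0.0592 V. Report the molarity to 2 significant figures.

With Fe³⁺/Fe²⁺ at the cathode and Cr³⁺/Cr²⁺ at the anode, E°cell = +0.776 − (−0.408) = +1.184 V (n = 1).
Rearranging E = E° − (0.0592/n)·log Q gives log Q = 1(+1.184 − (+1.119))/0.0592 = 1.098.
The balanced reaction is Fe³⁺(aq) + Cr²⁺(aq) → Fe²⁺(aq) + Cr³⁺(aq), so Q = ([Fe²⁺(aq)]·[Cr³⁺(aq)]) / ([Fe³⁺(aq)]·[Cr²⁺(aq)]).
Solving for the unknown gives log [Cr³⁺(aq)] = −1.030, so [Cr³⁺(aq)] ≈ 0.093 M.

0.093 M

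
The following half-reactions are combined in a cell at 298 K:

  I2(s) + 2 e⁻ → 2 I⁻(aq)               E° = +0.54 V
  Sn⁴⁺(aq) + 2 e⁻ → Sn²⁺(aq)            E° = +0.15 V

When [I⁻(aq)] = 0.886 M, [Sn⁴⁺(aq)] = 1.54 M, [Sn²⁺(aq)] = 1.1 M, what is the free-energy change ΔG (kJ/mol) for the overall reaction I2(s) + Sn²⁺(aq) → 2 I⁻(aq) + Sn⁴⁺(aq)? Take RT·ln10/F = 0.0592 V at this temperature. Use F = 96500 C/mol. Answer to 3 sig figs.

−75.0 kJ/mol

The standard cell potential is +0.54 − (+0.15) = +0.39 V, with n = 2 electrons in the balanced equation.
The reaction quotient is ([I⁻(aq)]^2·[Sn⁴⁺(aq)]) / [Sn²⁺(aq)] = 1.1; by Nernst, E = +0.39 − (0.0592/2)(0.041) = +0.3888 V.
Finally ΔG = −nFE = −(2)(96500 C/mol)(+0.3888 V) = −75.0 kJ/mol.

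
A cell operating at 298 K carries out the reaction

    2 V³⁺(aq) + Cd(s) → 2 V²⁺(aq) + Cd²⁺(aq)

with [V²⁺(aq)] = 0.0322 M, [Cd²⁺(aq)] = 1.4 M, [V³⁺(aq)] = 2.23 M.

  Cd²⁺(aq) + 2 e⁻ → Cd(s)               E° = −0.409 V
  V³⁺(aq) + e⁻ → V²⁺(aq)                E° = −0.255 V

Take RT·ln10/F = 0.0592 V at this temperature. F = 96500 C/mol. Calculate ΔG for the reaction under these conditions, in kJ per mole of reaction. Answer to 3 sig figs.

−49.9 kJ/mol

The standard cell potential is −0.255 − (−0.409) = +0.154 V, with n = 2 electrons in the balanced equation.
Here Q = ([V²⁺(aq)]^2·[Cd²⁺(aq)]) / [V³⁺(aq)]^2 = 0.000292 (log Q = −3.535), giving E = +0.154 − (0.0592/2)·(−3.535) = +0.2586 V.
Finally ΔG = −nFE = −(2)(96500 C/mol)(+0.2586 V) = −49.9 kJ/mol.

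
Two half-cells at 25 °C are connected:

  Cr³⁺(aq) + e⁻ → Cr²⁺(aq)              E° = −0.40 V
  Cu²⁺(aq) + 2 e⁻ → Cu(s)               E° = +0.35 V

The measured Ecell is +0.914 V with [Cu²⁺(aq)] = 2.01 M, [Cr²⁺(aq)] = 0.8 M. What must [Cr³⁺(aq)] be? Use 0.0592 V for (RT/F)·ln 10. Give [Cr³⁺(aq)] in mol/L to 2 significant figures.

0.0019 M

With Cu²⁺/Cu at the cathode and Cr³⁺/Cr²⁺ at the anode, E°cell = +0.35 − (−0.40) = +0.75 V (n = 2).
Rearranging E = E° − (0.0592/n)·log Q gives log Q = 2(+0.75 − (+0.914))/0.0592 = −5.541.
Balancing electrons gives Cu²⁺(aq) + 2 Cr²⁺(aq) → Cu(s) + 2 Cr³⁺(aq); thus Q = [Cr³⁺(aq)]^2 / ([Cu²⁺(aq)]·[Cr²⁺(aq)]^2).
Isolating [Cr³⁺(aq)] in Q = 10^{−5.541} yields log [Cr³⁺(aq)] = −2.716, i.e. 0.0019 M.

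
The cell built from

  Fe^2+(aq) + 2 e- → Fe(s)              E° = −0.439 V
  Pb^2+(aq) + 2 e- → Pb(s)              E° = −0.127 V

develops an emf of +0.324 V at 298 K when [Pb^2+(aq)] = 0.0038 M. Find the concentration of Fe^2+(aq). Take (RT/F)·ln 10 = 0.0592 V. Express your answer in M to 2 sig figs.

0.0015 M

With Pb²⁺/Pb at the cathode and Fe²⁺/Fe at the anode, E°cell = −0.127 − (−0.439) = +0.312 V (n = 2).
Since E = E° − (0.0592/n)·log Q, log Q = n(E° − E)/0.0592 = −0.405.
The balanced reaction is Pb^2+(aq) + Fe(s) → Pb(s) + Fe^2+(aq), so Q = [Fe^2+(aq)] / [Pb^2+(aq)].
Isolating [Fe^2+(aq)] in Q = 10^{−0.405} yields log [Fe^2+(aq)] = −2.825, i.e. 0.0015 M.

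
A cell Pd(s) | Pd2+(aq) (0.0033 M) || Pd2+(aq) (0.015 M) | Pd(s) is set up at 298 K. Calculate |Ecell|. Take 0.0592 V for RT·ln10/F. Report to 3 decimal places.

0.019 V

For a concentration cell E°cell = 0, since both electrodes use the same couple.
The compartment with the higher Pd2+(aq) concentration (0.015 M) acts as the cathode; ions are reduced there and produced at the dilute (0.0033 M) anode.
With n = 2, Ecell = −(0.0592/2)·log([dilute]/[conc]) = −(0.0592/2)·log(0.0033/0.015) = +0.019 V.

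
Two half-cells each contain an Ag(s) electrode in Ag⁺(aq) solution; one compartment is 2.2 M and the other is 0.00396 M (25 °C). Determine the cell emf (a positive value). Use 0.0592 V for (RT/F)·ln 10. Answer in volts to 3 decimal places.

0.162 V

For a concentration cell E°cell = 0, since both electrodes use the same couple.
The compartment with the higher Ag⁺(aq) concentration (2.2 M) acts as the cathode; ions are reduced there and produced at the dilute (0.00396 M) anode.
With n = 1, Ecell = −(0.0592/1)·log([dilute]/[conc]) = −(0.0592/1)·log(0.00396/2.2) = +0.162 V.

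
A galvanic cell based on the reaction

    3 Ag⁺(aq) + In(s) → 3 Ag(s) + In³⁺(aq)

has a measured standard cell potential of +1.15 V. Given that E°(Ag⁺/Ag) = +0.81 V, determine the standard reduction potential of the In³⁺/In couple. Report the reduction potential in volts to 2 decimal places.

−0.34 V

In the reaction as written the Ag⁺/Ag couple is reduced (cathode) and In³⁺/In is oxidized (anode), so E°cell = E°(Ag⁺/Ag) − E°(In³⁺/In).
E°(In³⁺/In) = E°(cathode) − E°cell = +0.81 − (+1.15) = −0.34 V.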